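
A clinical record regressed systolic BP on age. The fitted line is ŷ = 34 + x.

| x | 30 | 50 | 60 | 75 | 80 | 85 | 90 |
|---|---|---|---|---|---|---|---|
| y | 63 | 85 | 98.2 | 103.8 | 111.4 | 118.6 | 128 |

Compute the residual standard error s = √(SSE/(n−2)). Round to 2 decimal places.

s = 3.73

x=30: ŷ = 34 + 30 = 64; e = 63 − 64 = -1
x=50: ŷ = 34 + 50 = 84; e = 85 − 84 = 1
x=60: ŷ = 34 + 60 = 94; e = 98.2 − 94 = 4.2
x=75: ŷ = 34 + 75 = 109; e = 103.8 − 109 = -5.2
x=80: ŷ = 34 + 80 = 114; e = 111.4 − 114 = -2.6
x=85: ŷ = 34 + 85 = 119; e = 118.6 − 119 = -0.4
x=90: ŷ = 34 + 90 = 124; e = 128 − 124 = 4
SSE = 1 + 1 + 17.64 + 27.04 + 6.76 + 0.16 + 16 = 69.6
s = √(69.6/5) = √13.92 ≈ 3.73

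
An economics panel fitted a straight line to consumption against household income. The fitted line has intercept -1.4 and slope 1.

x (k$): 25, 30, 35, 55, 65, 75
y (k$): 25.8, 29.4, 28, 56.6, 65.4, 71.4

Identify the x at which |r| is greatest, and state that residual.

x = 35, r = -5.6

x=25: ŷ = -1.4 + 25 = 23.6; r = 25.8 − 23.6 = 2.2
x=30: ŷ = -1.4 + 30 = 28.6; r = 29.4 − 28.6 = 0.8
x=35: ŷ = -1.4 + 35 = 33.6; r = 28 − 33.6 = -5.6
x=55: ŷ = -1.4 + 55 = 53.6; r = 56.6 − 53.6 = 3
x=65: ŷ = -1.4 + 65 = 63.6; r = 65.4 − 63.6 = 1.8
x=75: ŷ = -1.4 + 75 = 73.6; r = 71.4 − 73.6 = -2.2
Largest |r| is 5.6 at x = 35, residual -5.6.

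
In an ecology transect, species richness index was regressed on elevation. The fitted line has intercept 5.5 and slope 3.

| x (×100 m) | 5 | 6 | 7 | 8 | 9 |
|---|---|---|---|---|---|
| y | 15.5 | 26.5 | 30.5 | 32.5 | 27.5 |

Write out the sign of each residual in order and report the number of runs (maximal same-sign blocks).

x=5: ŷ = 5.5 + 3·5 = 20.5; r = 15.5 − 20.5 = -5
x=6: ŷ = 5.5 + 3·6 = 23.5; r = 26.5 − 23.5 = 3
x=7: ŷ = 5.5 + 3·7 = 26.5; r = 30.5 − 26.5 = 4
x=8: ŷ = 5.5 + 3·8 = 29.5; r = 32.5 − 29.5 = 3
x=9: ŷ = 5.5 + 3·9 = 32.5; r = 27.5 − 32.5 = -5
Signs: − + + + −
Runs: −×1, +×3, −×1 → 3

3 runs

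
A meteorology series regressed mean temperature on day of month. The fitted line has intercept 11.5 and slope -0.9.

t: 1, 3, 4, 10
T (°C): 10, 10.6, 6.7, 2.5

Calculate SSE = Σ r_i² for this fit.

SSE = 5.04

t=1: ŷ = 11.5 − 0.9·1 = 10.6; r = 10 − 10.6 = -0.6
t=3: ŷ = 11.5 − 0.9·3 = 8.8; r = 10.6 − 8.8 = 1.8
t=4: ŷ = 11.5 − 0.9·4 = 7.9; r = 6.7 − 7.9 = -1.2
t=10: ŷ = 11.5 − 0.9·10 = 2.5; r = 2.5 − 2.5 = 0
SSE = 0.36 + 3.24 + 1.44 + 0 = 5.04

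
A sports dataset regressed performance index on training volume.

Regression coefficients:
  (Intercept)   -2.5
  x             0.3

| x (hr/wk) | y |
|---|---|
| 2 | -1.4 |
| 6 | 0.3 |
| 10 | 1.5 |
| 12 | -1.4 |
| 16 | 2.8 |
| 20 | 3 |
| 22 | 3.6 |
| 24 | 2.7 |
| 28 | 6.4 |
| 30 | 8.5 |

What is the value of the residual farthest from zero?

x=2: ŷ = -2.5 + 0.3·2 = -1.9; r = -1.4 − (-1.9) = 0.5
x=6: ŷ = -2.5 + 0.3·6 = -0.7; r = 0.3 − (-0.7) = 1
x=10: ŷ = -2.5 + 0.3·10 = 0.5; r = 1.5 − 0.5 = 1
x=12: ŷ = -2.5 + 0.3·12 = 1.1; r = -1.4 − 1.1 = -2.5
x=16: ŷ = -2.5 + 0.3·16 = 2.3; r = 2.8 − 2.3 = 0.5
x=20: ŷ = -2.5 + 0.3·20 = 3.5; r = 3 − 3.5 = -0.5
x=22: ŷ = -2.5 + 0.3·22 = 4.1; r = 3.6 − 4.1 = -0.5
x=24: ŷ = -2.5 + 0.3·24 = 4.7; r = 2.7 − 4.7 = -2
x=28: ŷ = -2.5 + 0.3·28 = 5.9; r = 6.4 − 5.9 = 0.5
x=30: ŷ = -2.5 + 0.3·30 = 6.5; r = 8.5 − 6.5 = 2
Largest |r| is 2.5 at x = 12, residual -2.5.

r = -2.5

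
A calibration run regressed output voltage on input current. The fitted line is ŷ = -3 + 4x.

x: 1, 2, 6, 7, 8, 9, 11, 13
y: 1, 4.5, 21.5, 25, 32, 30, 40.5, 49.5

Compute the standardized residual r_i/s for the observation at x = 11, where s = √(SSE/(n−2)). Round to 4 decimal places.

x=1: ŷ = -3 + 4·1 = 1; r = 1 − 1 = 0
x=2: ŷ = -3 + 4·2 = 5; r = 4.5 − 5 = -0.5
x=6: ŷ = -3 + 4·6 = 21; r = 21.5 − 21 = 0.5
x=7: ŷ = -3 + 4·7 = 25; r = 25 − 25 = 0
x=8: ŷ = -3 + 4·8 = 29; r = 32 − 29 = 3
x=9: ŷ = -3 + 4·9 = 33; r = 30 − 33 = -3
x=11: ŷ = -3 + 4·11 = 41; r = 40.5 − 41 = -0.5
x=13: ŷ = -3 + 4·13 = 49; r = 49.5 − 49 = 0.5
SSE = 0 + 0.25 + 0.25 + 0 + 9 + 9 + 0.25 + 0.25 = 19
s = √(19/6) = 1.77951
r/s = -0.5 / 1.77951 = -0.2810

-0.2810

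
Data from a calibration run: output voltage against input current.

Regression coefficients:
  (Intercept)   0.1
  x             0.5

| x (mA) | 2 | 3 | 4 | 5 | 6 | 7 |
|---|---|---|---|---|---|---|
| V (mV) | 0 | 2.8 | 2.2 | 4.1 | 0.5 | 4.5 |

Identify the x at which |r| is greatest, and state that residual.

x=2: V̂ = 0.1 + 0.5·2 = 1.1; r = 0 − 1.1 = -1.1
x=3: V̂ = 0.1 + 0.5·3 = 1.6; r = 2.8 − 1.6 = 1.2
x=4: V̂ = 0.1 + 0.5·4 = 2.1; r = 2.2 − 2.1 = 0.1
x=5: V̂ = 0.1 + 0.5·5 = 2.6; r = 4.1 − 2.6 = 1.5
x=6: V̂ = 0.1 + 0.5·6 = 3.1; r = 0.5 − 3.1 = -2.6
x=7: V̂ = 0.1 + 0.5·7 = 3.6; r = 4.5 − 3.6 = 0.9
Largest |r| is 2.6 at x = 6, residual -2.6.

x = 6, r = -2.6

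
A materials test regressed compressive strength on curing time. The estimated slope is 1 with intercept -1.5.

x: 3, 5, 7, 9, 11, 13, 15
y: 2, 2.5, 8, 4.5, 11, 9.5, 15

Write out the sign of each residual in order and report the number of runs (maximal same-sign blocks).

x=3: ŷ = -1.5 + 3 = 1.5; e = 2 − 1.5 = 0.5
x=5: ŷ = -1.5 + 5 = 3.5; e = 2.5 − 3.5 = -1
x=7: ŷ = -1.5 + 7 = 5.5; e = 8 − 5.5 = 2.5
x=9: ŷ = -1.5 + 9 = 7.5; e = 4.5 − 7.5 = -3
x=11: ŷ = -1.5 + 11 = 9.5; e = 11 − 9.5 = 1.5
x=13: ŷ = -1.5 + 13 = 11.5; e = 9.5 − 11.5 = -2
x=15: ŷ = -1.5 + 15 = 13.5; e = 15 − 13.5 = 1.5
Signs: + − + − + − +
Runs: +×1, −×1, +×1, −×1, +×1, −×1, +×1 → 7

7 runs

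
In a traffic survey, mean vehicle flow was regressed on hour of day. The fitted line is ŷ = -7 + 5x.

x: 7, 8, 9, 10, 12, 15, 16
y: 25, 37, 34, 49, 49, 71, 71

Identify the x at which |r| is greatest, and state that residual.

x=7: ŷ = -7 + 5·7 = 28; r = 25 − 28 = -3
x=8: ŷ = -7 + 5·8 = 33; r = 37 − 33 = 4
x=9: ŷ = -7 + 5·9 = 38; r = 34 − 38 = -4
x=10: ŷ = -7 + 5·10 = 43; r = 49 − 43 = 6
x=12: ŷ = -7 + 5·12 = 53; r = 49 − 53 = -4
x=15: ŷ = -7 + 5·15 = 68; r = 71 − 68 = 3
x=16: ŷ = -7 + 5·16 = 73; r = 71 − 73 = -2
Largest |r| is 6 at x = 10, residual 6.

x = 10, r = 6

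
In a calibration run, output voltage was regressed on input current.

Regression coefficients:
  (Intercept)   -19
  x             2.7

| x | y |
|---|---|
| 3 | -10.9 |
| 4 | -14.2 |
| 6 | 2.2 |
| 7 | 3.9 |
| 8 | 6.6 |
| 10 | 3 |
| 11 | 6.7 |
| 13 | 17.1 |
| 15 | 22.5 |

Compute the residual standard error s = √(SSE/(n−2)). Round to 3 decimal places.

x=3: ŷ = -19 + 2.7·3 = -10.9; r = -10.9 − (-10.9) = 0
x=4: ŷ = -19 + 2.7·4 = -8.2; r = -14.2 − (-8.2) = -6
x=6: ŷ = -19 + 2.7·6 = -2.8; r = 2.2 − (-2.8) = 5
x=7: ŷ = -19 + 2.7·7 = -0.1; r = 3.9 − (-0.1) = 4
x=8: ŷ = -19 + 2.7·8 = 2.6; r = 6.6 − 2.6 = 4
x=10: ŷ = -19 + 2.7·10 = 8; r = 3 − 8 = -5
x=11: ŷ = -19 + 2.7·11 = 10.7; r = 6.7 − 10.7 = -4
x=13: ŷ = -19 + 2.7·13 = 16.1; r = 17.1 − 16.1 = 1
x=15: ŷ = -19 + 2.7·15 = 21.5; r = 22.5 − 21.5 = 1
SSE = 0 + 36 + 25 + 16 + 16 + 25 + 16 + 1 + 1 = 136
s = √(136/7) = √19.4286 ≈ 4.408

s = 4.408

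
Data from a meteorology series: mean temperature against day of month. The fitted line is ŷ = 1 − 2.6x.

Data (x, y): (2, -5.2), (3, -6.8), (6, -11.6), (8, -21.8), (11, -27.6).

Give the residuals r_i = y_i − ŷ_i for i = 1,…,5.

-1, 0, 3, -2, 0

x=2: ŷ = 1 − 2.6·2 = -4.2; r = -5.2 − (-4.2) = -1
x=3: ŷ = 1 − 2.6·3 = -6.8; r = -6.8 − (-6.8) = 0
x=6: ŷ = 1 − 2.6·6 = -14.6; r = -11.6 − (-14.6) = 3
x=8: ŷ = 1 − 2.6·8 = -19.8; r = -21.8 − (-19.8) = -2
x=11: ŷ = 1 − 2.6·11 = -27.6; r = -27.6 − (-27.6) = 0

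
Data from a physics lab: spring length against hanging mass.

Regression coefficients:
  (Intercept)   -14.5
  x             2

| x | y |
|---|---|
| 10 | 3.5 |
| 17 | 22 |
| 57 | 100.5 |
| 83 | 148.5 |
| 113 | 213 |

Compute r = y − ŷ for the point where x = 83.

ŷ = -14.5 + 2·83 = 151.5
r = 148.5 − 151.5 = -3

r = -3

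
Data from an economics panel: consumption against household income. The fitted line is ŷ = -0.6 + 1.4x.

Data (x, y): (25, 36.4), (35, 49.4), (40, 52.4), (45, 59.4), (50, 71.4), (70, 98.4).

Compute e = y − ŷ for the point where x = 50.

ŷ = -0.6 + 1.4·50 = 69.4
e = 71.4 − 69.4 = 2

e = 2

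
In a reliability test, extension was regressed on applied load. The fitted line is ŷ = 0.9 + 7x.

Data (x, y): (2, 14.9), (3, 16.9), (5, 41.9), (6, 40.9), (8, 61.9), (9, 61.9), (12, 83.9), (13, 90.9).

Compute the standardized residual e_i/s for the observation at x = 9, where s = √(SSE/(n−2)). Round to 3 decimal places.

-0.500

x=2: ŷ = 0.9 + 7·2 = 14.9; e = 14.9 − 14.9 = 0
x=3: ŷ = 0.9 + 7·3 = 21.9; e = 16.9 − 21.9 = -5
x=5: ŷ = 0.9 + 7·5 = 35.9; e = 41.9 − 35.9 = 6
x=6: ŷ = 0.9 + 7·6 = 42.9; e = 40.9 − 42.9 = -2
x=8: ŷ = 0.9 + 7·8 = 56.9; e = 61.9 − 56.9 = 5
x=9: ŷ = 0.9 + 7·9 = 63.9; e = 61.9 − 63.9 = -2
x=12: ŷ = 0.9 + 7·12 = 84.9; e = 83.9 − 84.9 = -1
x=13: ŷ = 0.9 + 7·13 = 91.9; e = 90.9 − 91.9 = -1
SSE = 0 + 25 + 36 + 4 + 25 + 4 + 1 + 1 = 96
s = √(96/6) = 4
e/s = -2 / 4 = -0.500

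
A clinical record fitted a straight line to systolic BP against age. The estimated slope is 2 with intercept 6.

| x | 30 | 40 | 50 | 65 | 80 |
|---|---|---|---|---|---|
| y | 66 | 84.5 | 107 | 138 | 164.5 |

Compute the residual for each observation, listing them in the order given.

0, -1.5, 1, 2, -1.5

x=30: ŷ = 6 + 2·30 = 66; r = 66 − 66 = 0
x=40: ŷ = 6 + 2·40 = 86; r = 84.5 − 86 = -1.5
x=50: ŷ = 6 + 2·50 = 106; r = 107 − 106 = 1
x=65: ŷ = 6 + 2·65 = 136; r = 138 − 136 = 2
x=80: ŷ = 6 + 2·80 = 166; r = 164.5 − 166 = -1.5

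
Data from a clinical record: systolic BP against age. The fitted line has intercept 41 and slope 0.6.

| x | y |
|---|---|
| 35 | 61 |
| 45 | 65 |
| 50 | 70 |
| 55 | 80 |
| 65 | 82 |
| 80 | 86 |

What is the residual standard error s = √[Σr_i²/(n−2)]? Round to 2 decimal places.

x=35: ŷ = 41 + 0.6·35 = 62; r = 61 − 62 = -1
x=45: ŷ = 41 + 0.6·45 = 68; r = 65 − 68 = -3
x=50: ŷ = 41 + 0.6·50 = 71; r = 70 − 71 = -1
x=55: ŷ = 41 + 0.6·55 = 74; r = 80 − 74 = 6
x=65: ŷ = 41 + 0.6·65 = 80; r = 82 − 80 = 2
x=80: ŷ = 41 + 0.6·80 = 89; r = 86 − 89 = -3
SSE = 1 + 9 + 1 + 36 + 4 + 9 = 60
s = √(60/4) = √15 ≈ 3.87

s = 3.87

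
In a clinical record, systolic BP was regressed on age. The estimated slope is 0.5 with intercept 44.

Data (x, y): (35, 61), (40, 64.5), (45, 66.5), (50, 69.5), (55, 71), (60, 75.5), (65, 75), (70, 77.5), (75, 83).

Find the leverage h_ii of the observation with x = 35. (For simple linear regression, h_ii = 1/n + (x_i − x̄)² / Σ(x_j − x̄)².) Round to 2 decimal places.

x̄ = (35 + 40 + 45 + 50 + 55 + 60 + 65 + 70 + 75)/9 = 55
Σ(x − x̄)² = 400 + 225 + 100 + 25 + 0 + 25 + 100 + 225 + 400 = 1500
h = 1/9 + (-20)²/1500 = 0.111111 + 0.266667 = 0.38

h = 0.38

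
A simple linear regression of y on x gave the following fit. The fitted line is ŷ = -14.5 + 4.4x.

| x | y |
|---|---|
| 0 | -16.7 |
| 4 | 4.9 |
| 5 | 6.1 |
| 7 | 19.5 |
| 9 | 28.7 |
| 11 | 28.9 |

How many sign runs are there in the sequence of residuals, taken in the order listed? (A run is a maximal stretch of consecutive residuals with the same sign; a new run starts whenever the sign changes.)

5 runs

x=0: ŷ = -14.5 + 4.4·0 = -14.5; r = -16.7 − (-14.5) = -2.2
x=4: ŷ = -14.5 + 4.4·4 = 3.1; r = 4.9 − 3.1 = 1.8
x=5: ŷ = -14.5 + 4.4·5 = 7.5; r = 6.1 − 7.5 = -1.4
x=7: ŷ = -14.5 + 4.4·7 = 16.3; r = 19.5 − 16.3 = 3.2
x=9: ŷ = -14.5 + 4.4·9 = 25.1; r = 28.7 − 25.1 = 3.6
x=11: ŷ = -14.5 + 4.4·11 = 33.9; r = 28.9 − 33.9 = -5
Signs: − + − + + −
Runs: −×1, +×1, −×1, +×2, −×1 → 5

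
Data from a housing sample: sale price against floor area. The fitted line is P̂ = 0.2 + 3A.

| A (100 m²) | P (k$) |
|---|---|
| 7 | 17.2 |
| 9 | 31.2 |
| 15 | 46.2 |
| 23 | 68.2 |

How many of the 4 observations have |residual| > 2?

2

A=7: P̂ = 0.2 + 3·7 = 21.2; e = 17.2 − 21.2 = -4
A=9: P̂ = 0.2 + 3·9 = 27.2; e = 31.2 − 27.2 = 4
A=15: P̂ = 0.2 + 3·15 = 45.2; e = 46.2 − 45.2 = 1
A=23: P̂ = 0.2 + 3·23 = 69.2; e = 68.2 − 69.2 = -1
|e| > 2: A=7 (|e|=4), A=9 (|e|=4) → 2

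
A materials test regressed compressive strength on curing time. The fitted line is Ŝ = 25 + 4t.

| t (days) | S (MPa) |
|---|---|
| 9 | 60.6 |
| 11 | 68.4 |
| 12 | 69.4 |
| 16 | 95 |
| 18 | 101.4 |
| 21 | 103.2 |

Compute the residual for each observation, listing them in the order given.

t=9: Ŝ = 25 + 4·9 = 61; r = 60.6 − 61 = -0.4
t=11: Ŝ = 25 + 4·11 = 69; r = 68.4 − 69 = -0.6
t=12: Ŝ = 25 + 4·12 = 73; r = 69.4 − 73 = -3.6
t=16: Ŝ = 25 + 4·16 = 89; r = 95 − 89 = 6
t=18: Ŝ = 25 + 4·18 = 97; r = 101.4 − 97 = 4.4
t=21: Ŝ = 25 + 4·21 = 109; r = 103.2 − 109 = -5.8

-0.4, -0.6, -3.6, 6, 4.4, -5.8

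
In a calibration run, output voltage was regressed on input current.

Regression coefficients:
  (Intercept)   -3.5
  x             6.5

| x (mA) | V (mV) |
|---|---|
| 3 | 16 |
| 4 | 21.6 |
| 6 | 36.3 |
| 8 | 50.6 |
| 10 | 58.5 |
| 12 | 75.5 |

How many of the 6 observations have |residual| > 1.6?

2

x=3: V̂ = -3.5 + 6.5·3 = 16; r = 16 − 16 = 0
x=4: V̂ = -3.5 + 6.5·4 = 22.5; r = 21.6 − 22.5 = -0.9
x=6: V̂ = -3.5 + 6.5·6 = 35.5; r = 36.3 − 35.5 = 0.8
x=8: V̂ = -3.5 + 6.5·8 = 48.5; r = 50.6 − 48.5 = 2.1
x=10: V̂ = -3.5 + 6.5·10 = 61.5; r = 58.5 − 61.5 = -3
x=12: V̂ = -3.5 + 6.5·12 = 74.5; r = 75.5 − 74.5 = 1
|r| > 1.6: x=8 (|r|=2.1), x=10 (|r|=3) → 2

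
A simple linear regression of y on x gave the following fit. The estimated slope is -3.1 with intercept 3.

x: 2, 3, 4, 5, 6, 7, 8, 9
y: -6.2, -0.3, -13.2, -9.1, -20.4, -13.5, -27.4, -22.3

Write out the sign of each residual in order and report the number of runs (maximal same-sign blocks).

x=2: ŷ = 3 − 3.1·2 = -3.2; r = -6.2 − (-3.2) = -3
x=3: ŷ = 3 − 3.1·3 = -6.3; r = -0.3 − (-6.3) = 6
x=4: ŷ = 3 − 3.1·4 = -9.4; r = -13.2 − (-9.4) = -3.8
x=5: ŷ = 3 − 3.1·5 = -12.5; r = -9.1 − (-12.5) = 3.4
x=6: ŷ = 3 − 3.1·6 = -15.6; r = -20.4 − (-15.6) = -4.8
x=7: ŷ = 3 − 3.1·7 = -18.7; r = -13.5 − (-18.7) = 5.2
x=8: ŷ = 3 − 3.1·8 = -21.8; r = -27.4 − (-21.8) = -5.6
x=9: ŷ = 3 − 3.1·9 = -24.9; r = -22.3 − (-24.9) = 2.6
Signs: − + − + − + − +
Runs: −×1, +×1, −×1, +×1, −×1, +×1, −×1, +×1 → 8

8 runs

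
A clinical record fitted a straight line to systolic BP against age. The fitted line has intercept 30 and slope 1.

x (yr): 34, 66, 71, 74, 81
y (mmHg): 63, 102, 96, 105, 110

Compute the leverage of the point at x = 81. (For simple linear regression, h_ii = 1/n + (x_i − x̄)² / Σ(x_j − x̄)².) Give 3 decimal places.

x̄ = (34 + 66 + 71 + 74 + 81)/5 = 65.2
Σ(x − x̄)² = 973.44 + 0.64 + 33.64 + 77.44 + 249.64 = 1334.8
h = 1/5 + (15.8)²/1334.8 = 0.2 + 0.187024 = 0.387

h = 0.387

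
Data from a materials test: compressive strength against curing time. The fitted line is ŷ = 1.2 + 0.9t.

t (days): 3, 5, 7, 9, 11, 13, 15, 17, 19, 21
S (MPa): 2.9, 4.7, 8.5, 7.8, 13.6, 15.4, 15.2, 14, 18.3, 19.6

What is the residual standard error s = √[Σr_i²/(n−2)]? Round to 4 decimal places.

s = 1.7500

t=3: ŷ = 1.2 + 0.9·3 = 3.9; r = 2.9 − 3.9 = -1
t=5: ŷ = 1.2 + 0.9·5 = 5.7; r = 4.7 − 5.7 = -1
t=7: ŷ = 1.2 + 0.9·7 = 7.5; r = 8.5 − 7.5 = 1
t=9: ŷ = 1.2 + 0.9·9 = 9.3; r = 7.8 − 9.3 = -1.5
t=11: ŷ = 1.2 + 0.9·11 = 11.1; r = 13.6 − 11.1 = 2.5
t=13: ŷ = 1.2 + 0.9·13 = 12.9; r = 15.4 − 12.9 = 2.5
t=15: ŷ = 1.2 + 0.9·15 = 14.7; r = 15.2 − 14.7 = 0.5
t=17: ŷ = 1.2 + 0.9·17 = 16.5; r = 14 − 16.5 = -2.5
t=19: ŷ = 1.2 + 0.9·19 = 18.3; r = 18.3 − 18.3 = 0
t=21: ŷ = 1.2 + 0.9·21 = 20.1; r = 19.6 − 20.1 = -0.5
SSE = 1 + 1 + 1 + 2.25 + 6.25 + 6.25 + 0.25 + 6.25 + 0 + 0.25 = 24.5
s = √(24.5/8) = √3.0625 ≈ 1.7500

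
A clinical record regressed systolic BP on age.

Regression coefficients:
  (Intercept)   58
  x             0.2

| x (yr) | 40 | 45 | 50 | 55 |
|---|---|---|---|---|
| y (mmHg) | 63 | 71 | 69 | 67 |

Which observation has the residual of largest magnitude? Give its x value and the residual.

x=40: ŷ = 58 + 0.2·40 = 66; r = 63 − 66 = -3
x=45: ŷ = 58 + 0.2·45 = 67; r = 71 − 67 = 4
x=50: ŷ = 58 + 0.2·50 = 68; r = 69 − 68 = 1
x=55: ŷ = 58 + 0.2·55 = 69; r = 67 − 69 = -2
Largest |r| is 4 at x = 45, residual 4.

x = 45, r = 4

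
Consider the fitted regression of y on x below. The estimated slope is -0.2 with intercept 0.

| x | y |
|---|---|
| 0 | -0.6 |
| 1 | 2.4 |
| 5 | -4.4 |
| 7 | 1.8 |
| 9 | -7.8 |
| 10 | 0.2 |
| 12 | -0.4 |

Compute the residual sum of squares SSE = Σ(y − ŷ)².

x=0: ŷ = −0.2·0 = 0; r = -0.6 − 0 = -0.6
x=1: ŷ = −0.2·1 = -0.2; r = 2.4 − (-0.2) = 2.6
x=5: ŷ = −0.2·5 = -1; r = -4.4 − (-1) = -3.4
x=7: ŷ = −0.2·7 = -1.4; r = 1.8 − (-1.4) = 3.2
x=9: ŷ = −0.2·9 = -1.8; r = -7.8 − (-1.8) = -6
x=10: ŷ = −0.2·10 = -2; r = 0.2 − (-2) = 2.2
x=12: ŷ = −0.2·12 = -2.4; r = -0.4 − (-2.4) = 2
SSE = 0.36 + 6.76 + 11.56 + 10.24 + 36 + 4.84 + 4 = 73.76

SSE = 73.76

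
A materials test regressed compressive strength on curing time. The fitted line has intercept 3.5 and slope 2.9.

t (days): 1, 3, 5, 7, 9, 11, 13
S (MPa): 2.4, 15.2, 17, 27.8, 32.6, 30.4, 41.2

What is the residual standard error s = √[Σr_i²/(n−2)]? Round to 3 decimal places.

t=1: Ŝ = 3.5 + 2.9·1 = 6.4; r = 2.4 − 6.4 = -4
t=3: Ŝ = 3.5 + 2.9·3 = 12.2; r = 15.2 − 12.2 = 3
t=5: Ŝ = 3.5 + 2.9·5 = 18; r = 17 − 18 = -1
t=7: Ŝ = 3.5 + 2.9·7 = 23.8; r = 27.8 − 23.8 = 4
t=9: Ŝ = 3.5 + 2.9·9 = 29.6; r = 32.6 − 29.6 = 3
t=11: Ŝ = 3.5 + 2.9·11 = 35.4; r = 30.4 − 35.4 = -5
t=13: Ŝ = 3.5 + 2.9·13 = 41.2; r = 41.2 − 41.2 = 0
SSE = 16 + 9 + 1 + 16 + 9 + 25 + 0 = 76
s = √(76/5) = √15.2 ≈ 3.899

s = 3.899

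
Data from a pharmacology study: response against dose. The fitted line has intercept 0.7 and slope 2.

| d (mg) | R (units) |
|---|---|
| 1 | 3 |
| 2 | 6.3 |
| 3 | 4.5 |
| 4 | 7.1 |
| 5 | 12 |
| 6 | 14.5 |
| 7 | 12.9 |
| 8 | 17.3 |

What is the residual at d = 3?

e = -2.2

ŷ = 0.7 + 2·3 = 6.7
e = 4.5 − 6.7 = -2.2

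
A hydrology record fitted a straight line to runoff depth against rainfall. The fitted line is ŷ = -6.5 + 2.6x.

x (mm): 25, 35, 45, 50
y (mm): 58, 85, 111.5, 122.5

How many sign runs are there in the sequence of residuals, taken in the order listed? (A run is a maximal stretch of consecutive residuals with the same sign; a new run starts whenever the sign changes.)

3 runs

x=25: ŷ = -6.5 + 2.6·25 = 58.5; e = 58 − 58.5 = -0.5
x=35: ŷ = -6.5 + 2.6·35 = 84.5; e = 85 − 84.5 = 0.5
x=45: ŷ = -6.5 + 2.6·45 = 110.5; e = 111.5 − 110.5 = 1
x=50: ŷ = -6.5 + 2.6·50 = 123.5; e = 122.5 − 123.5 = -1
Signs: − + + −
Runs: −×1, +×2, −×1 → 3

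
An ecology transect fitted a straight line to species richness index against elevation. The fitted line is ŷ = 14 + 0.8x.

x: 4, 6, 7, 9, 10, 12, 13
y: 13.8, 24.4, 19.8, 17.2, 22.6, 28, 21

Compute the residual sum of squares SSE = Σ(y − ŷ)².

x=4: ŷ = 14 + 0.8·4 = 17.2; r = 13.8 − 17.2 = -3.4
x=6: ŷ = 14 + 0.8·6 = 18.8; r = 24.4 − 18.8 = 5.6
x=7: ŷ = 14 + 0.8·7 = 19.6; r = 19.8 − 19.6 = 0.2
x=9: ŷ = 14 + 0.8·9 = 21.2; r = 17.2 − 21.2 = -4
x=10: ŷ = 14 + 0.8·10 = 22; r = 22.6 − 22 = 0.6
x=12: ŷ = 14 + 0.8·12 = 23.6; r = 28 − 23.6 = 4.4
x=13: ŷ = 14 + 0.8·13 = 24.4; r = 21 − 24.4 = -3.4
SSE = 11.56 + 31.36 + 0.04 + 16 + 0.36 + 19.36 + 11.56 = 90.24

SSE = 90.24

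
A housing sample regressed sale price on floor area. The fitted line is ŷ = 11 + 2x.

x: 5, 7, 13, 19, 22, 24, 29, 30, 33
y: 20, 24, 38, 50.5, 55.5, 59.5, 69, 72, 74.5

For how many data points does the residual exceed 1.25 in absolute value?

x=5: ŷ = 11 + 2·5 = 21; e = 20 − 21 = -1
x=7: ŷ = 11 + 2·7 = 25; e = 24 − 25 = -1
x=13: ŷ = 11 + 2·13 = 37; e = 38 − 37 = 1
x=19: ŷ = 11 + 2·19 = 49; e = 50.5 − 49 = 1.5
x=22: ŷ = 11 + 2·22 = 55; e = 55.5 − 55 = 0.5
x=24: ŷ = 11 + 2·24 = 59; e = 59.5 − 59 = 0.5
x=29: ŷ = 11 + 2·29 = 69; e = 69 − 69 = 0
x=30: ŷ = 11 + 2·30 = 71; e = 72 − 71 = 1
x=33: ŷ = 11 + 2·33 = 77; e = 74.5 − 77 = -2.5
|e| > 1.25: x=19 (|e|=1.5), x=33 (|e|=2.5) → 2

2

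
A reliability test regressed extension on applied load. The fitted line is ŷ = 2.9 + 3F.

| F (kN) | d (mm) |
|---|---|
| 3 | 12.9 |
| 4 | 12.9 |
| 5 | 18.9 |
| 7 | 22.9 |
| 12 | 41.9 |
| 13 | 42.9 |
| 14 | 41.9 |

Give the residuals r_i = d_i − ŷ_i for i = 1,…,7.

1, -2, 1, -1, 3, 1, -3

F=3: ŷ = 2.9 + 3·3 = 11.9; r = 12.9 − 11.9 = 1
F=4: ŷ = 2.9 + 3·4 = 14.9; r = 12.9 − 14.9 = -2
F=5: ŷ = 2.9 + 3·5 = 17.9; r = 18.9 − 17.9 = 1
F=7: ŷ = 2.9 + 3·7 = 23.9; r = 22.9 − 23.9 = -1
F=12: ŷ = 2.9 + 3·12 = 38.9; r = 41.9 − 38.9 = 3
F=13: ŷ = 2.9 + 3·13 = 41.9; r = 42.9 − 41.9 = 1
F=14: ŷ = 2.9 + 3·14 = 44.9; r = 41.9 − 44.9 = -3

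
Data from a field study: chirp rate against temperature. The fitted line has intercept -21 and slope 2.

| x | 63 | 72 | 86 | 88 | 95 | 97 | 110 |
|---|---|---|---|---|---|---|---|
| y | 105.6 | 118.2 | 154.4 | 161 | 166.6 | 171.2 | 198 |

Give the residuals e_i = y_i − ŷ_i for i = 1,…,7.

x=63: ŷ = -21 + 2·63 = 105; e = 105.6 − 105 = 0.6
x=72: ŷ = -21 + 2·72 = 123; e = 118.2 − 123 = -4.8
x=86: ŷ = -21 + 2·86 = 151; e = 154.4 − 151 = 3.4
x=88: ŷ = -21 + 2·88 = 155; e = 161 − 155 = 6
x=95: ŷ = -21 + 2·95 = 169; e = 166.6 − 169 = -2.4
x=97: ŷ = -21 + 2·97 = 173; e = 171.2 − 173 = -1.8
x=110: ŷ = -21 + 2·110 = 199; e = 198 − 199 = -1

0.6, -4.8, 3.4, 6, -2.4, -1.8, -1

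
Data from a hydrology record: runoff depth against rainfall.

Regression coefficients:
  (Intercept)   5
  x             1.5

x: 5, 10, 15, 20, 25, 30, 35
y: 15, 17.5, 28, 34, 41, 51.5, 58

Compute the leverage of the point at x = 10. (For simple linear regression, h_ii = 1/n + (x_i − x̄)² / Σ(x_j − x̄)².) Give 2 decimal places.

h = 0.29

x̄ = (5 + 10 + 15 + 20 + 25 + 30 + 35)/7 = 20
Σ(x − x̄)² = 225 + 100 + 25 + 0 + 25 + 100 + 225 = 700
h = 1/7 + (-10)²/700 = 0.142857 + 0.142857 = 0.29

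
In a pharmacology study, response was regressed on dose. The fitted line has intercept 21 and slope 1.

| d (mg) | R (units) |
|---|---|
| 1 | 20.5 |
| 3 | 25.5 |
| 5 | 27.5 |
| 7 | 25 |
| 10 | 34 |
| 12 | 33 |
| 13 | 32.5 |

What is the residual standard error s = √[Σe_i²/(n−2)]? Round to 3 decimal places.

d=1: ŷ = 21 + 1 = 22; e = 20.5 − 22 = -1.5
d=3: ŷ = 21 + 3 = 24; e = 25.5 − 24 = 1.5
d=5: ŷ = 21 + 5 = 26; e = 27.5 − 26 = 1.5
d=7: ŷ = 21 + 7 = 28; e = 25 − 28 = -3
d=10: ŷ = 21 + 10 = 31; e = 34 − 31 = 3
d=12: ŷ = 21 + 12 = 33; e = 33 − 33 = 0
d=13: ŷ = 21 + 13 = 34; e = 32.5 − 34 = -1.5
SSE = 2.25 + 2.25 + 2.25 + 9 + 9 + 0 + 2.25 = 27
s = √(27/5) = √5.4 ≈ 2.324

s = 2.324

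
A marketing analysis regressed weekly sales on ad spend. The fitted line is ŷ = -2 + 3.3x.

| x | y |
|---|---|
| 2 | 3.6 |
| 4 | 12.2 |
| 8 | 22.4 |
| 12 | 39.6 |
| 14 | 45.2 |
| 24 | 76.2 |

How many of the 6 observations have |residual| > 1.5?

x=2: ŷ = -2 + 3.3·2 = 4.6; r = 3.6 − 4.6 = -1
x=4: ŷ = -2 + 3.3·4 = 11.2; r = 12.2 − 11.2 = 1
x=8: ŷ = -2 + 3.3·8 = 24.4; r = 22.4 − 24.4 = -2
x=12: ŷ = -2 + 3.3·12 = 37.6; r = 39.6 − 37.6 = 2
x=14: ŷ = -2 + 3.3·14 = 44.2; r = 45.2 − 44.2 = 1
x=24: ŷ = -2 + 3.3·24 = 77.2; r = 76.2 − 77.2 = -1
|r| > 1.5: x=8 (|r|=2), x=12 (|r|=2) → 2

2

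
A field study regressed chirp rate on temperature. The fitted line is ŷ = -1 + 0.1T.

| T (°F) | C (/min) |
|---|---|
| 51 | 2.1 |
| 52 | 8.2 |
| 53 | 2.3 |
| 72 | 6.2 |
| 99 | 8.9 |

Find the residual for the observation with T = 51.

e = -2

ŷ = -1 + 0.1·51 = 4.1
e = 2.1 − 4.1 = -2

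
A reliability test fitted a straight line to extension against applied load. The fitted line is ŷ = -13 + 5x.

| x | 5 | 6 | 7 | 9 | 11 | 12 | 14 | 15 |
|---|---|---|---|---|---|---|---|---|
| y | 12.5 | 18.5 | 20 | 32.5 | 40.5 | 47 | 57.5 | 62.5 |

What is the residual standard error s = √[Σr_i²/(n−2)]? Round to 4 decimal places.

s = 1.2583

x=5: ŷ = -13 + 5·5 = 12; r = 12.5 − 12 = 0.5
x=6: ŷ = -13 + 5·6 = 17; r = 18.5 − 17 = 1.5
x=7: ŷ = -13 + 5·7 = 22; r = 20 − 22 = -2
x=9: ŷ = -13 + 5·9 = 32; r = 32.5 − 32 = 0.5
x=11: ŷ = -13 + 5·11 = 42; r = 40.5 − 42 = -1.5
x=12: ŷ = -13 + 5·12 = 47; r = 47 − 47 = 0
x=14: ŷ = -13 + 5·14 = 57; r = 57.5 − 57 = 0.5
x=15: ŷ = -13 + 5·15 = 62; r = 62.5 − 62 = 0.5
SSE = 0.25 + 2.25 + 4 + 0.25 + 2.25 + 0 + 0.25 + 0.25 = 9.5
s = √(9.5/6) = √1.58333 ≈ 1.2583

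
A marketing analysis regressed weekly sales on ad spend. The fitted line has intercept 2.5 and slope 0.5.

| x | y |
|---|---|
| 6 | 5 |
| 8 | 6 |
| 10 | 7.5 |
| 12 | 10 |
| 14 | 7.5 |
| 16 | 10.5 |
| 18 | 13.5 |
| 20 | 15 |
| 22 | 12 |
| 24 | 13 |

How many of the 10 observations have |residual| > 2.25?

x=6: ŷ = 2.5 + 0.5·6 = 5.5; e = 5 − 5.5 = -0.5
x=8: ŷ = 2.5 + 0.5·8 = 6.5; e = 6 − 6.5 = -0.5
x=10: ŷ = 2.5 + 0.5·10 = 7.5; e = 7.5 − 7.5 = 0
x=12: ŷ = 2.5 + 0.5·12 = 8.5; e = 10 − 8.5 = 1.5
x=14: ŷ = 2.5 + 0.5·14 = 9.5; e = 7.5 − 9.5 = -2
x=16: ŷ = 2.5 + 0.5·16 = 10.5; e = 10.5 − 10.5 = 0
x=18: ŷ = 2.5 + 0.5·18 = 11.5; e = 13.5 − 11.5 = 2
x=20: ŷ = 2.5 + 0.5·20 = 12.5; e = 15 − 12.5 = 2.5
x=22: ŷ = 2.5 + 0.5·22 = 13.5; e = 12 − 13.5 = -1.5
x=24: ŷ = 2.5 + 0.5·24 = 14.5; e = 13 − 14.5 = -1.5
|e| > 2.25: x=20 (|e|=2.5) → 1

1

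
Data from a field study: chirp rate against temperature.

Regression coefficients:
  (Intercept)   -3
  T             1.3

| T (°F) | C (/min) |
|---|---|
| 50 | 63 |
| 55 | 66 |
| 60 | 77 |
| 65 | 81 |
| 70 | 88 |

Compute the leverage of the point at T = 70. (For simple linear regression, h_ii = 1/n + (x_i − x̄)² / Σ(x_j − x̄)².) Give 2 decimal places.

T̄ = (50 + 55 + 60 + 65 + 70)/5 = 60
Σ(T − T̄)² = 100 + 25 + 0 + 25 + 100 = 250
h = 1/5 + (10)²/250 = 0.2 + 0.4 = 0.60

h = 0.60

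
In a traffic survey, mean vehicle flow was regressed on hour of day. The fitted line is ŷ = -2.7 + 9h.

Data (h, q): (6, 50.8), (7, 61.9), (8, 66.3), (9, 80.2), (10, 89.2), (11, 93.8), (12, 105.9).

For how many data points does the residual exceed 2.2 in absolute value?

h=6: ŷ = -2.7 + 9·6 = 51.3; e = 50.8 − 51.3 = -0.5
h=7: ŷ = -2.7 + 9·7 = 60.3; e = 61.9 − 60.3 = 1.6
h=8: ŷ = -2.7 + 9·8 = 69.3; e = 66.3 − 69.3 = -3
h=9: ŷ = -2.7 + 9·9 = 78.3; e = 80.2 − 78.3 = 1.9
h=10: ŷ = -2.7 + 9·10 = 87.3; e = 89.2 − 87.3 = 1.9
h=11: ŷ = -2.7 + 9·11 = 96.3; e = 93.8 − 96.3 = -2.5
h=12: ŷ = -2.7 + 9·12 = 105.3; e = 105.9 − 105.3 = 0.6
|e| > 2.2: h=8 (|e|=3), h=11 (|e|=2.5) → 2

2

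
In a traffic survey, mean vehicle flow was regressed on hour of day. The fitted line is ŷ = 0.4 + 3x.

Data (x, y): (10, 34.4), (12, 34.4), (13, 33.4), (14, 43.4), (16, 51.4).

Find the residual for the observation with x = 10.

ŷ = 0.4 + 3·10 = 30.4
e = 34.4 − 30.4 = 4

e = 4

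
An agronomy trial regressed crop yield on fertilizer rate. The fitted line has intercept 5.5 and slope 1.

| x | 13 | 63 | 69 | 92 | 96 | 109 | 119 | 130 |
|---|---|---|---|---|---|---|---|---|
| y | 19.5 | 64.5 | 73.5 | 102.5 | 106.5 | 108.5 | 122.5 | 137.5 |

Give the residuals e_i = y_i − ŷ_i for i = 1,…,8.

1, -4, -1, 5, 5, -6, -2, 2

x=13: ŷ = 5.5 + 13 = 18.5; e = 19.5 − 18.5 = 1
x=63: ŷ = 5.5 + 63 = 68.5; e = 64.5 − 68.5 = -4
x=69: ŷ = 5.5 + 69 = 74.5; e = 73.5 − 74.5 = -1
x=92: ŷ = 5.5 + 92 = 97.5; e = 102.5 − 97.5 = 5
x=96: ŷ = 5.5 + 96 = 101.5; e = 106.5 − 101.5 = 5
x=109: ŷ = 5.5 + 109 = 114.5; e = 108.5 − 114.5 = -6
x=119: ŷ = 5.5 + 119 = 124.5; e = 122.5 − 124.5 = -2
x=130: ŷ = 5.5 + 130 = 135.5; e = 137.5 − 135.5 = 2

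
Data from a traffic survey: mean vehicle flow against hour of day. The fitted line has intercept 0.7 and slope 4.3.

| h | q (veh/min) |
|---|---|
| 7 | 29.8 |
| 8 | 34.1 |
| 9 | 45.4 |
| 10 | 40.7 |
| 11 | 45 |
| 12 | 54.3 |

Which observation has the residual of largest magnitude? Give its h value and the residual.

h=7: ŷ = 0.7 + 4.3·7 = 30.8; e = 29.8 − 30.8 = -1
h=8: ŷ = 0.7 + 4.3·8 = 35.1; e = 34.1 − 35.1 = -1
h=9: ŷ = 0.7 + 4.3·9 = 39.4; e = 45.4 − 39.4 = 6
h=10: ŷ = 0.7 + 4.3·10 = 43.7; e = 40.7 − 43.7 = -3
h=11: ŷ = 0.7 + 4.3·11 = 48; e = 45 − 48 = -3
h=12: ŷ = 0.7 + 4.3·12 = 52.3; e = 54.3 − 52.3 = 2
Largest |e| is 6 at h = 9, residual 6.

h = 9, e = 6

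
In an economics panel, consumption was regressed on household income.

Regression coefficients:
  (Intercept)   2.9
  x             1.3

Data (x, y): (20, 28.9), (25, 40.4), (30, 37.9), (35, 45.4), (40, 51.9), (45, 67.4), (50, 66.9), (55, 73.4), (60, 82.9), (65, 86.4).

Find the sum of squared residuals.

SSE = 102

x=20: ŷ = 2.9 + 1.3·20 = 28.9; r = 28.9 − 28.9 = 0
x=25: ŷ = 2.9 + 1.3·25 = 35.4; r = 40.4 − 35.4 = 5
x=30: ŷ = 2.9 + 1.3·30 = 41.9; r = 37.9 − 41.9 = -4
x=35: ŷ = 2.9 + 1.3·35 = 48.4; r = 45.4 − 48.4 = -3
x=40: ŷ = 2.9 + 1.3·40 = 54.9; r = 51.9 − 54.9 = -3
x=45: ŷ = 2.9 + 1.3·45 = 61.4; r = 67.4 − 61.4 = 6
x=50: ŷ = 2.9 + 1.3·50 = 67.9; r = 66.9 − 67.9 = -1
x=55: ŷ = 2.9 + 1.3·55 = 74.4; r = 73.4 − 74.4 = -1
x=60: ŷ = 2.9 + 1.3·60 = 80.9; r = 82.9 − 80.9 = 2
x=65: ŷ = 2.9 + 1.3·65 = 87.4; r = 86.4 − 87.4 = -1
SSE = 0 + 25 + 16 + 9 + 9 + 36 + 1 + 1 + 4 + 1 = 102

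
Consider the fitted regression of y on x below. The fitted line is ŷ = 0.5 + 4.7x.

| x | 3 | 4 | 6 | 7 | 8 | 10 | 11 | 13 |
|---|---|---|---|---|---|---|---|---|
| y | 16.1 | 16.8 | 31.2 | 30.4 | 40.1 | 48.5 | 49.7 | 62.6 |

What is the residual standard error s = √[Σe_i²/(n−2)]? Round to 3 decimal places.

x=3: ŷ = 0.5 + 4.7·3 = 14.6; e = 16.1 − 14.6 = 1.5
x=4: ŷ = 0.5 + 4.7·4 = 19.3; e = 16.8 − 19.3 = -2.5
x=6: ŷ = 0.5 + 4.7·6 = 28.7; e = 31.2 − 28.7 = 2.5
x=7: ŷ = 0.5 + 4.7·7 = 33.4; e = 30.4 − 33.4 = -3
x=8: ŷ = 0.5 + 4.7·8 = 38.1; e = 40.1 − 38.1 = 2
x=10: ŷ = 0.5 + 4.7·10 = 47.5; e = 48.5 − 47.5 = 1
x=11: ŷ = 0.5 + 4.7·11 = 52.2; e = 49.7 − 52.2 = -2.5
x=13: ŷ = 0.5 + 4.7·13 = 61.6; e = 62.6 − 61.6 = 1
SSE = 2.25 + 6.25 + 6.25 + 9 + 4 + 1 + 6.25 + 1 = 36
s = √(36/6) = √6 ≈ 2.449

s = 2.449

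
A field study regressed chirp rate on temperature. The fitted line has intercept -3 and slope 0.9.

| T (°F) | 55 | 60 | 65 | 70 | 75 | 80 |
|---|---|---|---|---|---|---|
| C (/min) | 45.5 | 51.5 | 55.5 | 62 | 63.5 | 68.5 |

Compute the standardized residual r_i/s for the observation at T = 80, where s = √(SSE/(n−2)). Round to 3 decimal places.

T=55: ŷ = -3 + 0.9·55 = 46.5; r = 45.5 − 46.5 = -1
T=60: ŷ = -3 + 0.9·60 = 51; r = 51.5 − 51 = 0.5
T=65: ŷ = -3 + 0.9·65 = 55.5; r = 55.5 − 55.5 = 0
T=70: ŷ = -3 + 0.9·70 = 60; r = 62 − 60 = 2
T=75: ŷ = -3 + 0.9·75 = 64.5; r = 63.5 − 64.5 = -1
T=80: ŷ = -3 + 0.9·80 = 69; r = 68.5 − 69 = -0.5
SSE = 1 + 0.25 + 0 + 4 + 1 + 0.25 = 6.5
s = √(6.5/4) = 1.27475
r/s = -0.5 / 1.27475 = -0.392

-0.392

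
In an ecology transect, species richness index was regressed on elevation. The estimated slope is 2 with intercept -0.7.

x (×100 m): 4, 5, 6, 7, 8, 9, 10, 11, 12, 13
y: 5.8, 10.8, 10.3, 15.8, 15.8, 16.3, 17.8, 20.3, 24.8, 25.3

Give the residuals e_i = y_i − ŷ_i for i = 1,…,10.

-1.5, 1.5, -1, 2.5, 0.5, -1, -1.5, -1, 1.5, 0

x=4: ŷ = -0.7 + 2·4 = 7.3; e = 5.8 − 7.3 = -1.5
x=5: ŷ = -0.7 + 2·5 = 9.3; e = 10.8 − 9.3 = 1.5
x=6: ŷ = -0.7 + 2·6 = 11.3; e = 10.3 − 11.3 = -1
x=7: ŷ = -0.7 + 2·7 = 13.3; e = 15.8 − 13.3 = 2.5
x=8: ŷ = -0.7 + 2·8 = 15.3; e = 15.8 − 15.3 = 0.5
x=9: ŷ = -0.7 + 2·9 = 17.3; e = 16.3 − 17.3 = -1
x=10: ŷ = -0.7 + 2·10 = 19.3; e = 17.8 − 19.3 = -1.5
x=11: ŷ = -0.7 + 2·11 = 21.3; e = 20.3 − 21.3 = -1
x=12: ŷ = -0.7 + 2·12 = 23.3; e = 24.8 − 23.3 = 1.5
x=13: ŷ = -0.7 + 2·13 = 25.3; e = 25.3 − 25.3 = 0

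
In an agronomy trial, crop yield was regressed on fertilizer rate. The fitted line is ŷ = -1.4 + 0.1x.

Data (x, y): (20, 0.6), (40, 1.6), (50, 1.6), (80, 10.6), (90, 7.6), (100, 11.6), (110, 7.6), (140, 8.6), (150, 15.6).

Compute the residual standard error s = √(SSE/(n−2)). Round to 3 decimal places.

s = 2.777

x=20: ŷ = -1.4 + 0.1·20 = 0.6; e = 0.6 − 0.6 = 0
x=40: ŷ = -1.4 + 0.1·40 = 2.6; e = 1.6 − 2.6 = -1
x=50: ŷ = -1.4 + 0.1·50 = 3.6; e = 1.6 − 3.6 = -2
x=80: ŷ = -1.4 + 0.1·80 = 6.6; e = 10.6 − 6.6 = 4
x=90: ŷ = -1.4 + 0.1·90 = 7.6; e = 7.6 − 7.6 = 0
x=100: ŷ = -1.4 + 0.1·100 = 8.6; e = 11.6 − 8.6 = 3
x=110: ŷ = -1.4 + 0.1·110 = 9.6; e = 7.6 − 9.6 = -2
x=140: ŷ = -1.4 + 0.1·140 = 12.6; e = 8.6 − 12.6 = -4
x=150: ŷ = -1.4 + 0.1·150 = 13.6; e = 15.6 − 13.6 = 2
SSE = 0 + 1 + 4 + 16 + 0 + 9 + 4 + 16 + 4 = 54
s = √(54/7) = √7.71429 ≈ 2.777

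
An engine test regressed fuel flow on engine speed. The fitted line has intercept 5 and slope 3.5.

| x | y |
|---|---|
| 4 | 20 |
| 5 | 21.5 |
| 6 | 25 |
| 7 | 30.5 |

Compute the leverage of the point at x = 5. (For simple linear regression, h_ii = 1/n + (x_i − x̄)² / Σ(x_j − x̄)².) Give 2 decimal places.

x̄ = (4 + 5 + 6 + 7)/4 = 5.5
Σ(x − x̄)² = 2.25 + 0.25 + 0.25 + 2.25 = 5
h = 1/4 + (-0.5)²/5 = 0.25 + 0.05 = 0.30

h = 0.30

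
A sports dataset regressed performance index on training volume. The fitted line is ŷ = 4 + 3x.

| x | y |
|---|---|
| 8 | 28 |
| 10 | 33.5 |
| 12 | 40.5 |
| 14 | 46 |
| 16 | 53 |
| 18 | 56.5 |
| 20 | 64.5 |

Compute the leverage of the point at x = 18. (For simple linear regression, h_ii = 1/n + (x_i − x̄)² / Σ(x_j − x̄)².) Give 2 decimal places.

x̄ = (8 + 10 + 12 + 14 + 16 + 18 + 20)/7 = 14
Σ(x − x̄)² = 36 + 16 + 4 + 0 + 4 + 16 + 36 = 112
h = 1/7 + (4)²/112 = 0.142857 + 0.142857 = 0.29

h = 0.29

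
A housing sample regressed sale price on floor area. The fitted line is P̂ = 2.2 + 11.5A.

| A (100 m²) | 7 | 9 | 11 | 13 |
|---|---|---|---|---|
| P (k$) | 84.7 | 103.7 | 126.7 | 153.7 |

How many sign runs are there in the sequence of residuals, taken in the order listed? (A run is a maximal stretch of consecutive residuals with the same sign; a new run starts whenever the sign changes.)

3 runs

A=7: P̂ = 2.2 + 11.5·7 = 82.7; e = 84.7 − 82.7 = 2
A=9: P̂ = 2.2 + 11.5·9 = 105.7; e = 103.7 − 105.7 = -2
A=11: P̂ = 2.2 + 11.5·11 = 128.7; e = 126.7 − 128.7 = -2
A=13: P̂ = 2.2 + 11.5·13 = 151.7; e = 153.7 − 151.7 = 2
Signs: + − − +
Runs: +×1, −×2, +×1 → 3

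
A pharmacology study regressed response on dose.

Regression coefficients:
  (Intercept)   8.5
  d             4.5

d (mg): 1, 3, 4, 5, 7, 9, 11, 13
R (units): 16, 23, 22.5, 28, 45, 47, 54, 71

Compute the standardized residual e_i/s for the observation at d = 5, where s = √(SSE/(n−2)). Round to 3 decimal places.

-0.750

d=1: ŷ = 8.5 + 4.5·1 = 13; e = 16 − 13 = 3
d=3: ŷ = 8.5 + 4.5·3 = 22; e = 23 − 22 = 1
d=4: ŷ = 8.5 + 4.5·4 = 26.5; e = 22.5 − 26.5 = -4
d=5: ŷ = 8.5 + 4.5·5 = 31; e = 28 − 31 = -3
d=7: ŷ = 8.5 + 4.5·7 = 40; e = 45 − 40 = 5
d=9: ŷ = 8.5 + 4.5·9 = 49; e = 47 − 49 = -2
d=11: ŷ = 8.5 + 4.5·11 = 58; e = 54 − 58 = -4
d=13: ŷ = 8.5 + 4.5·13 = 67; e = 71 − 67 = 4
SSE = 9 + 1 + 16 + 9 + 25 + 4 + 16 + 16 = 96
s = √(96/6) = 4
e/s = -3 / 4 = -0.750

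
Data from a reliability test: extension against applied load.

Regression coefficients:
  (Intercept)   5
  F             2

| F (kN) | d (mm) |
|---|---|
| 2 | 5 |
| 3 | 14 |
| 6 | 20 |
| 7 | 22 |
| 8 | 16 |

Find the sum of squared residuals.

SSE = 68

F=2: ŷ = 5 + 2·2 = 9; r = 5 − 9 = -4
F=3: ŷ = 5 + 2·3 = 11; r = 14 − 11 = 3
F=6: ŷ = 5 + 2·6 = 17; r = 20 − 17 = 3
F=7: ŷ = 5 + 2·7 = 19; r = 22 − 19 = 3
F=8: ŷ = 5 + 2·8 = 21; r = 16 − 21 = -5
SSE = 16 + 9 + 9 + 9 + 25 = 68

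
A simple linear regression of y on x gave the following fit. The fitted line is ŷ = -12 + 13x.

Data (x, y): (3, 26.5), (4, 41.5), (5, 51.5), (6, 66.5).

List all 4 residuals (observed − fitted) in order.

-0.5, 1.5, -1.5, 0.5

x=3: ŷ = -12 + 13·3 = 27; r = 26.5 − 27 = -0.5
x=4: ŷ = -12 + 13·4 = 40; r = 41.5 − 40 = 1.5
x=5: ŷ = -12 + 13·5 = 53; r = 51.5 − 53 = -1.5
x=6: ŷ = -12 + 13·6 = 66; r = 66.5 − 66 = 0.5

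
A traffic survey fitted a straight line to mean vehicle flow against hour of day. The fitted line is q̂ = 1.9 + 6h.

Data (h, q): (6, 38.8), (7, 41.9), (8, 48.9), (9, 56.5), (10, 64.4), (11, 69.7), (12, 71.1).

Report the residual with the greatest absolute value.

e = -2.8

h=6: q̂ = 1.9 + 6·6 = 37.9; e = 38.8 − 37.9 = 0.9
h=7: q̂ = 1.9 + 6·7 = 43.9; e = 41.9 − 43.9 = -2
h=8: q̂ = 1.9 + 6·8 = 49.9; e = 48.9 − 49.9 = -1
h=9: q̂ = 1.9 + 6·9 = 55.9; e = 56.5 − 55.9 = 0.6
h=10: q̂ = 1.9 + 6·10 = 61.9; e = 64.4 − 61.9 = 2.5
h=11: q̂ = 1.9 + 6·11 = 67.9; e = 69.7 − 67.9 = 1.8
h=12: q̂ = 1.9 + 6·12 = 73.9; e = 71.1 − 73.9 = -2.8
Largest |e| is 2.8 at h = 12, residual -2.8.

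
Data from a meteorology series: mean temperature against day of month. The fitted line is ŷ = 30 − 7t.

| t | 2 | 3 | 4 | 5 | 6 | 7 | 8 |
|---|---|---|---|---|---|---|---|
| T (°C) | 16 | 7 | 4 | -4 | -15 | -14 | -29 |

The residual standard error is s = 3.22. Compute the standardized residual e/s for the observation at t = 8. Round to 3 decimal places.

-0.932

ŷ = 30 − 7·8 = -26
e = -29 − (-26) = -3
e/s = -3 / 3.22 = -0.932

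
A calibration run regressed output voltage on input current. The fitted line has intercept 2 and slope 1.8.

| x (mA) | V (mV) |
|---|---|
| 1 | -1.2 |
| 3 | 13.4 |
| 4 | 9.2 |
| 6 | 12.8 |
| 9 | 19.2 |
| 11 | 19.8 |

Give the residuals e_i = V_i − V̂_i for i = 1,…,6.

x=1: V̂ = 2 + 1.8·1 = 3.8; e = -1.2 − 3.8 = -5
x=3: V̂ = 2 + 1.8·3 = 7.4; e = 13.4 − 7.4 = 6
x=4: V̂ = 2 + 1.8·4 = 9.2; e = 9.2 − 9.2 = 0
x=6: V̂ = 2 + 1.8·6 = 12.8; e = 12.8 − 12.8 = 0
x=9: V̂ = 2 + 1.8·9 = 18.2; e = 19.2 − 18.2 = 1
x=11: V̂ = 2 + 1.8·11 = 21.8; e = 19.8 − 21.8 = -2

-5, 6, 0, 0, 1, -2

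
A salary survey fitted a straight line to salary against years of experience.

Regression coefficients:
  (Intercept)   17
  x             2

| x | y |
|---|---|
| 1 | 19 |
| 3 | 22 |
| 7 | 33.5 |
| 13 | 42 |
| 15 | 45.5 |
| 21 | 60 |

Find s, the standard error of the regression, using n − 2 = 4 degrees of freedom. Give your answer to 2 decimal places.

x=1: ŷ = 17 + 2·1 = 19; e = 19 − 19 = 0
x=3: ŷ = 17 + 2·3 = 23; e = 22 − 23 = -1
x=7: ŷ = 17 + 2·7 = 31; e = 33.5 − 31 = 2.5
x=13: ŷ = 17 + 2·13 = 43; e = 42 − 43 = -1
x=15: ŷ = 17 + 2·15 = 47; e = 45.5 − 47 = -1.5
x=21: ŷ = 17 + 2·21 = 59; e = 60 − 59 = 1
SSE = 0 + 1 + 6.25 + 1 + 2.25 + 1 = 11.5
s = √(11.5/4) = √2.875 ≈ 1.70

s = 1.70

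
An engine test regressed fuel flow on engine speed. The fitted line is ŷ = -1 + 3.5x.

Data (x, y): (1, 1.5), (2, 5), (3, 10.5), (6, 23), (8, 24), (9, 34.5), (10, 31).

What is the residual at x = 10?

r = -3

ŷ = -1 + 3.5·10 = 34
r = 31 − 34 = -3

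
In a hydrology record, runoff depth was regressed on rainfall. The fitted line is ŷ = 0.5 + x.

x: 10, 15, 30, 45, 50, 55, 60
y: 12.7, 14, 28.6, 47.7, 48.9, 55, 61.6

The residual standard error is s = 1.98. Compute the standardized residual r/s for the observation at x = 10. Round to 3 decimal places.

ŷ = 0.5 + 10 = 10.5
r = 12.7 − 10.5 = 2.2
r/s = 2.2 / 1.98 = 1.111

1.111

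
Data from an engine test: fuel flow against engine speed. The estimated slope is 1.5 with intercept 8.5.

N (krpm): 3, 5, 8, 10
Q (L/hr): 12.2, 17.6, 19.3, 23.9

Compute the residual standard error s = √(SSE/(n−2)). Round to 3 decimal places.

s = 1.549

N=3: Q̂ = 8.5 + 1.5·3 = 13; e = 12.2 − 13 = -0.8
N=5: Q̂ = 8.5 + 1.5·5 = 16; e = 17.6 − 16 = 1.6
N=8: Q̂ = 8.5 + 1.5·8 = 20.5; e = 19.3 − 20.5 = -1.2
N=10: Q̂ = 8.5 + 1.5·10 = 23.5; e = 23.9 − 23.5 = 0.4
SSE = 0.64 + 2.56 + 1.44 + 0.16 = 4.8
s = √(4.8/2) = √2.4 ≈ 1.549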